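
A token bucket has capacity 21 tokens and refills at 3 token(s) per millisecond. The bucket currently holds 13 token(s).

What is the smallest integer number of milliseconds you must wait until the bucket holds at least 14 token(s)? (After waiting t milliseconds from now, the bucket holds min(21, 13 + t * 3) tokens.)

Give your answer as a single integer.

Answer: 1

Derivation:
Need 13 + t * 3 >= 14, so t >= 1/3.
Smallest integer t = ceil(1/3) = 1.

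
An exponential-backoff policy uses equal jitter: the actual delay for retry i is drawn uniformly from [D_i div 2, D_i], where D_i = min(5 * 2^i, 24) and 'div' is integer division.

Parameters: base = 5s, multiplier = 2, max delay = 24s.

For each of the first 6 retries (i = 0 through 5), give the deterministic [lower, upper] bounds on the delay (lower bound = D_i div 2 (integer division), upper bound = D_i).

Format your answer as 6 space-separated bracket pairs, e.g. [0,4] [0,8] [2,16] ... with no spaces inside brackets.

Answer: [2,5] [5,10] [10,20] [12,24] [12,24] [12,24]

Derivation:
Computing bounds per retry:
  i=0: D_i=min(5*2^0,24)=5, bounds=[2,5]
  i=1: D_i=min(5*2^1,24)=10, bounds=[5,10]
  i=2: D_i=min(5*2^2,24)=20, bounds=[10,20]
  i=3: D_i=min(5*2^3,24)=24, bounds=[12,24]
  i=4: D_i=min(5*2^4,24)=24, bounds=[12,24]
  i=5: D_i=min(5*2^5,24)=24, bounds=[12,24]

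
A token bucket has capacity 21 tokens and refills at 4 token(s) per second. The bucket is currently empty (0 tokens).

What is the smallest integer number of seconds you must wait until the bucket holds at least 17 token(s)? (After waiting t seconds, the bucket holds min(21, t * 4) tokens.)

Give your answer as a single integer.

Answer: 5

Derivation:
Need t * 4 >= 17, so t >= 17/4.
Smallest integer t = ceil(17/4) = 5.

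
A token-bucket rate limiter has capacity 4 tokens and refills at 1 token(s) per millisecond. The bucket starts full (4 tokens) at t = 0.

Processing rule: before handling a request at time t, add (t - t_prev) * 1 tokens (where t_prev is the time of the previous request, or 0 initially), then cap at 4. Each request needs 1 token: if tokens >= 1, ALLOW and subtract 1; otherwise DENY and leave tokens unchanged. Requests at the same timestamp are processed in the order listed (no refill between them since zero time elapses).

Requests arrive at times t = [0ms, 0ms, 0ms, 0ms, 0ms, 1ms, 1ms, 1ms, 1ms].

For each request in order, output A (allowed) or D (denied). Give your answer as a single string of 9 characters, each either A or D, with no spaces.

Answer: AAAADADDD

Derivation:
Simulating step by step:
  req#1 t=0ms: ALLOW
  req#2 t=0ms: ALLOW
  req#3 t=0ms: ALLOW
  req#4 t=0ms: ALLOW
  req#5 t=0ms: DENY
  req#6 t=1ms: ALLOW
  req#7 t=1ms: DENY
  req#8 t=1ms: DENY
  req#9 t=1ms: DENY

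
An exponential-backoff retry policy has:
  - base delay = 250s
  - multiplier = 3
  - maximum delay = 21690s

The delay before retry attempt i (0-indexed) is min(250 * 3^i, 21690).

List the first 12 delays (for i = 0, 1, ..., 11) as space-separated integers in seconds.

Answer: 250 750 2250 6750 20250 21690 21690 21690 21690 21690 21690 21690

Derivation:
Computing each delay:
  i=0: min(250*3^0, 21690) = 250
  i=1: min(250*3^1, 21690) = 750
  i=2: min(250*3^2, 21690) = 2250
  i=3: min(250*3^3, 21690) = 6750
  i=4: min(250*3^4, 21690) = 20250
  i=5: min(250*3^5, 21690) = 21690
  i=6: min(250*3^6, 21690) = 21690
  i=7: min(250*3^7, 21690) = 21690
  i=8: min(250*3^8, 21690) = 21690
  i=9: min(250*3^9, 21690) = 21690
  i=10: min(250*3^10, 21690) = 21690
  i=11: min(250*3^11, 21690) = 21690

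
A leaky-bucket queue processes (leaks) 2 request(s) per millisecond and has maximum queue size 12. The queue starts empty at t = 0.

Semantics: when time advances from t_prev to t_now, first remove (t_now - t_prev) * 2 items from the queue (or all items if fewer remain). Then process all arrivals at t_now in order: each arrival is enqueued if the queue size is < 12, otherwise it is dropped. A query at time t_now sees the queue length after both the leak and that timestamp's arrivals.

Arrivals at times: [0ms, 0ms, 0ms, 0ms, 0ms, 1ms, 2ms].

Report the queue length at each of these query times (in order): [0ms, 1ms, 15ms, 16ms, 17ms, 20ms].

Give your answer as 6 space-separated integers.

Answer: 5 4 0 0 0 0

Derivation:
Queue lengths at query times:
  query t=0ms: backlog = 5
  query t=1ms: backlog = 4
  query t=15ms: backlog = 0
  query t=16ms: backlog = 0
  query t=17ms: backlog = 0
  query t=20ms: backlog = 0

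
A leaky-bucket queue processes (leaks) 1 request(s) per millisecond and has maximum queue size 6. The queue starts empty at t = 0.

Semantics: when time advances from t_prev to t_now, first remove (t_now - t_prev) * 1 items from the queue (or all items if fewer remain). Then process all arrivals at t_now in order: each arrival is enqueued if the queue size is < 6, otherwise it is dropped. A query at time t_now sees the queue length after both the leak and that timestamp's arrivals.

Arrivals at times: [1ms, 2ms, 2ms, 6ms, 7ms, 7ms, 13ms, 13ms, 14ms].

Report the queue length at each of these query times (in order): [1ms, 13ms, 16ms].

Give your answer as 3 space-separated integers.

Queue lengths at query times:
  query t=1ms: backlog = 1
  query t=13ms: backlog = 2
  query t=16ms: backlog = 0

Answer: 1 2 0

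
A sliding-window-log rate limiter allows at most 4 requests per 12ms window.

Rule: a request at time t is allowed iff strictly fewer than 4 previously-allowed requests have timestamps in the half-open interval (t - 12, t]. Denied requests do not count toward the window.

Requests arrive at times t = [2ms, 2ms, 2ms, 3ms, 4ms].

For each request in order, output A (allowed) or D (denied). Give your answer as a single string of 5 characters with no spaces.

Tracking allowed requests in the window:
  req#1 t=2ms: ALLOW
  req#2 t=2ms: ALLOW
  req#3 t=2ms: ALLOW
  req#4 t=3ms: ALLOW
  req#5 t=4ms: DENY

Answer: AAAAD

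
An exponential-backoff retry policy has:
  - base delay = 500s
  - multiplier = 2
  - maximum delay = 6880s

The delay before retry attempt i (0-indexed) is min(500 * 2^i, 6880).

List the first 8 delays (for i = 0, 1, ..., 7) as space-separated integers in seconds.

Answer: 500 1000 2000 4000 6880 6880 6880 6880

Derivation:
Computing each delay:
  i=0: min(500*2^0, 6880) = 500
  i=1: min(500*2^1, 6880) = 1000
  i=2: min(500*2^2, 6880) = 2000
  i=3: min(500*2^3, 6880) = 4000
  i=4: min(500*2^4, 6880) = 6880
  i=5: min(500*2^5, 6880) = 6880
  i=6: min(500*2^6, 6880) = 6880
  i=7: min(500*2^7, 6880) = 6880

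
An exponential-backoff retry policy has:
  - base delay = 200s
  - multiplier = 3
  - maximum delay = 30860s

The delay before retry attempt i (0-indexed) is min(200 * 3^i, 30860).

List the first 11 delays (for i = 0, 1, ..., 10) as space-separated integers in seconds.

Answer: 200 600 1800 5400 16200 30860 30860 30860 30860 30860 30860

Derivation:
Computing each delay:
  i=0: min(200*3^0, 30860) = 200
  i=1: min(200*3^1, 30860) = 600
  i=2: min(200*3^2, 30860) = 1800
  i=3: min(200*3^3, 30860) = 5400
  i=4: min(200*3^4, 30860) = 16200
  i=5: min(200*3^5, 30860) = 30860
  i=6: min(200*3^6, 30860) = 30860
  i=7: min(200*3^7, 30860) = 30860
  i=8: min(200*3^8, 30860) = 30860
  i=9: min(200*3^9, 30860) = 30860
  i=10: min(200*3^10, 30860) = 30860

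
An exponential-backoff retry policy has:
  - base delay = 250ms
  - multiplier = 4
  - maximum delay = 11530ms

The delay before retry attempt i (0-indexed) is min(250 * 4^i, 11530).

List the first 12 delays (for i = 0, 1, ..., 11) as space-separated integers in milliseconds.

Answer: 250 1000 4000 11530 11530 11530 11530 11530 11530 11530 11530 11530

Derivation:
Computing each delay:
  i=0: min(250*4^0, 11530) = 250
  i=1: min(250*4^1, 11530) = 1000
  i=2: min(250*4^2, 11530) = 4000
  i=3: min(250*4^3, 11530) = 11530
  i=4: min(250*4^4, 11530) = 11530
  i=5: min(250*4^5, 11530) = 11530
  i=6: min(250*4^6, 11530) = 11530
  i=7: min(250*4^7, 11530) = 11530
  i=8: min(250*4^8, 11530) = 11530
  i=9: min(250*4^9, 11530) = 11530
  i=10: min(250*4^10, 11530) = 11530
  i=11: min(250*4^11, 11530) = 11530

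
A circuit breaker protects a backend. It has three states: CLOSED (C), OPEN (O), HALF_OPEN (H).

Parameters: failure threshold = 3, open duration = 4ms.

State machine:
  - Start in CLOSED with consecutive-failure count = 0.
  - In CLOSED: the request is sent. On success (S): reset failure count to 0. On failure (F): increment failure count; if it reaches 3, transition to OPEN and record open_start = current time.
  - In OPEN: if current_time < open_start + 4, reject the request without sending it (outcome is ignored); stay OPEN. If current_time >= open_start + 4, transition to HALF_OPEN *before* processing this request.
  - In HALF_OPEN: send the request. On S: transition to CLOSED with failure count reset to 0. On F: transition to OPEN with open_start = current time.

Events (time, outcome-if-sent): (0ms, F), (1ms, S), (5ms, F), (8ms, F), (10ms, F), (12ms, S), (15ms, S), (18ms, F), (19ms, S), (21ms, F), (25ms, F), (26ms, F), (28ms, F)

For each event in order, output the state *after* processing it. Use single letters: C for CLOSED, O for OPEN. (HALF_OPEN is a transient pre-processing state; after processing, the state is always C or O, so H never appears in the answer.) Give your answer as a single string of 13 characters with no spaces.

Answer: CCCCOOCCCCCOO

Derivation:
State after each event:
  event#1 t=0ms outcome=F: state=CLOSED
  event#2 t=1ms outcome=S: state=CLOSED
  event#3 t=5ms outcome=F: state=CLOSED
  event#4 t=8ms outcome=F: state=CLOSED
  event#5 t=10ms outcome=F: state=OPEN
  event#6 t=12ms outcome=S: state=OPEN
  event#7 t=15ms outcome=S: state=CLOSED
  event#8 t=18ms outcome=F: state=CLOSED
  event#9 t=19ms outcome=S: state=CLOSED
  event#10 t=21ms outcome=F: state=CLOSED
  event#11 t=25ms outcome=F: state=CLOSED
  event#12 t=26ms outcome=F: state=OPEN
  event#13 t=28ms outcome=F: state=OPEN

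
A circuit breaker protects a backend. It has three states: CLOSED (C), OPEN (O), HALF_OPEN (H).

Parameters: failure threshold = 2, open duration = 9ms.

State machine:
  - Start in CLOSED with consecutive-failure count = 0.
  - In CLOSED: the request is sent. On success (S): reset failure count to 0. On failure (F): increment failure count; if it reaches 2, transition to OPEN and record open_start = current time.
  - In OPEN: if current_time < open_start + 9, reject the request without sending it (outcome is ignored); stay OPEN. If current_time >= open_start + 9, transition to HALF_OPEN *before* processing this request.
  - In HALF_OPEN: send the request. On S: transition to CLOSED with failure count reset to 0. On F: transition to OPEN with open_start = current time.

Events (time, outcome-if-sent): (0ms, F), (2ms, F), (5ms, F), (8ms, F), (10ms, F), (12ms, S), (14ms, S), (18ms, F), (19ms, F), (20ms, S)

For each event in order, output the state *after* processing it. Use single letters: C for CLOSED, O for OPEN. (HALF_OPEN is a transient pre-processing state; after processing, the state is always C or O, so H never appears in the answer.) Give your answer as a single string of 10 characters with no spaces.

Answer: COOOOCCCOO

Derivation:
State after each event:
  event#1 t=0ms outcome=F: state=CLOSED
  event#2 t=2ms outcome=F: state=OPEN
  event#3 t=5ms outcome=F: state=OPEN
  event#4 t=8ms outcome=F: state=OPEN
  event#5 t=10ms outcome=F: state=OPEN
  event#6 t=12ms outcome=S: state=CLOSED
  event#7 t=14ms outcome=S: state=CLOSED
  event#8 t=18ms outcome=F: state=CLOSED
  event#9 t=19ms outcome=F: state=OPEN
  event#10 t=20ms outcome=S: state=OPEN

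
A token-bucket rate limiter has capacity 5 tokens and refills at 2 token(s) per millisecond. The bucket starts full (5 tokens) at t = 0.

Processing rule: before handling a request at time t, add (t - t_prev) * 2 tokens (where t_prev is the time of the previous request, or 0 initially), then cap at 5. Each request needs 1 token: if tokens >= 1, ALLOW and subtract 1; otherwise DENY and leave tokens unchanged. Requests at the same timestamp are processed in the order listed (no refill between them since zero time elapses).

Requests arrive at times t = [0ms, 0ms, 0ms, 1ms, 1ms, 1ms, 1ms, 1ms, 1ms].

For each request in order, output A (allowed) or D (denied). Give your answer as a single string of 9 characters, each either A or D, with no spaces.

Answer: AAAAAAADD

Derivation:
Simulating step by step:
  req#1 t=0ms: ALLOW
  req#2 t=0ms: ALLOW
  req#3 t=0ms: ALLOW
  req#4 t=1ms: ALLOW
  req#5 t=1ms: ALLOW
  req#6 t=1ms: ALLOW
  req#7 t=1ms: ALLOW
  req#8 t=1ms: DENY
  req#9 t=1ms: DENY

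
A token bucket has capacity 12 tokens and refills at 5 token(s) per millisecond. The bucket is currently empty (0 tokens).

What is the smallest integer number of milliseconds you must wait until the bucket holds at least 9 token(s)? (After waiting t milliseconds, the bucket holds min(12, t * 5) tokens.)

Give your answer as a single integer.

Need t * 5 >= 9, so t >= 9/5.
Smallest integer t = ceil(9/5) = 2.

Answer: 2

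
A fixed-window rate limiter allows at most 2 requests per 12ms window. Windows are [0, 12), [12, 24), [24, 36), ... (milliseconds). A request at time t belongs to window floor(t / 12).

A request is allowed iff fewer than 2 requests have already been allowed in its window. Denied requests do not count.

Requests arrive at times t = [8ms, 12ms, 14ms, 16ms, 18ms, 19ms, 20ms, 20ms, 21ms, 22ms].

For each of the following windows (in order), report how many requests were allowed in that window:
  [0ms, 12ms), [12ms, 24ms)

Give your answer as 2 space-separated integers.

Answer: 1 2

Derivation:
Processing requests:
  req#1 t=8ms (window 0): ALLOW
  req#2 t=12ms (window 1): ALLOW
  req#3 t=14ms (window 1): ALLOW
  req#4 t=16ms (window 1): DENY
  req#5 t=18ms (window 1): DENY
  req#6 t=19ms (window 1): DENY
  req#7 t=20ms (window 1): DENY
  req#8 t=20ms (window 1): DENY
  req#9 t=21ms (window 1): DENY
  req#10 t=22ms (window 1): DENY

Allowed counts by window: 1 2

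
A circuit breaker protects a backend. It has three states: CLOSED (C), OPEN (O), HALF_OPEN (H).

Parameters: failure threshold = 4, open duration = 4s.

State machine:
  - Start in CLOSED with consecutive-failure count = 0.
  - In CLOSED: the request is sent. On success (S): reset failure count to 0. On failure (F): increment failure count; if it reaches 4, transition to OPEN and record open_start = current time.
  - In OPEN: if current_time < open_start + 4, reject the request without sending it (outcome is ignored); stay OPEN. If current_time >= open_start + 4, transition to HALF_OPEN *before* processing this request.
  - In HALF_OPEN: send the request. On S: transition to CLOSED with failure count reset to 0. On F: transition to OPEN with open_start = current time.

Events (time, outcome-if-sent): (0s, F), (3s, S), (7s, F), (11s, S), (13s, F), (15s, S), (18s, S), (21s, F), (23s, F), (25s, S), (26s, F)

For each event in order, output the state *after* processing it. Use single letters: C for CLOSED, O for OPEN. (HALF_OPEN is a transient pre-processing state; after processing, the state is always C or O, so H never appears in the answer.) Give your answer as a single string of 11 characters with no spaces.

State after each event:
  event#1 t=0s outcome=F: state=CLOSED
  event#2 t=3s outcome=S: state=CLOSED
  event#3 t=7s outcome=F: state=CLOSED
  event#4 t=11s outcome=S: state=CLOSED
  event#5 t=13s outcome=F: state=CLOSED
  event#6 t=15s outcome=S: state=CLOSED
  event#7 t=18s outcome=S: state=CLOSED
  event#8 t=21s outcome=F: state=CLOSED
  event#9 t=23s outcome=F: state=CLOSED
  event#10 t=25s outcome=S: state=CLOSED
  event#11 t=26s outcome=F: state=CLOSED

Answer: CCCCCCCCCCC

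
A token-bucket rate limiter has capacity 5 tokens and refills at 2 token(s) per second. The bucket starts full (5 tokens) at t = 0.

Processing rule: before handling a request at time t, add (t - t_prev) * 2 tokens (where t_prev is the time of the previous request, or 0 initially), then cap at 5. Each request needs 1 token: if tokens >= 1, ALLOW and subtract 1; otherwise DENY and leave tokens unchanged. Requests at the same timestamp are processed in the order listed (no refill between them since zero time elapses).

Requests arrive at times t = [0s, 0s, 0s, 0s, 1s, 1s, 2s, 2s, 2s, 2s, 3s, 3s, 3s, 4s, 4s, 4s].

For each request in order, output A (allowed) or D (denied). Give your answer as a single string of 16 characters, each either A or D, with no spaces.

Simulating step by step:
  req#1 t=0s: ALLOW
  req#2 t=0s: ALLOW
  req#3 t=0s: ALLOW
  req#4 t=0s: ALLOW
  req#5 t=1s: ALLOW
  req#6 t=1s: ALLOW
  req#7 t=2s: ALLOW
  req#8 t=2s: ALLOW
  req#9 t=2s: ALLOW
  req#10 t=2s: DENY
  req#11 t=3s: ALLOW
  req#12 t=3s: ALLOW
  req#13 t=3s: DENY
  req#14 t=4s: ALLOW
  req#15 t=4s: ALLOW
  req#16 t=4s: DENY

Answer: AAAAAAAAADAADAAD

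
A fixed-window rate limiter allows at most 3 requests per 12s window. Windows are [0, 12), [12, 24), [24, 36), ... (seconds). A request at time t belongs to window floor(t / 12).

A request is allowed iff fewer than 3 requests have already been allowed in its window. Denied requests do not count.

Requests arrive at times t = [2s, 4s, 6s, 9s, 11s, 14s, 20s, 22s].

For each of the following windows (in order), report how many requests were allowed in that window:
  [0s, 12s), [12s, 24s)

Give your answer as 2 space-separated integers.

Processing requests:
  req#1 t=2s (window 0): ALLOW
  req#2 t=4s (window 0): ALLOW
  req#3 t=6s (window 0): ALLOW
  req#4 t=9s (window 0): DENY
  req#5 t=11s (window 0): DENY
  req#6 t=14s (window 1): ALLOW
  req#7 t=20s (window 1): ALLOW
  req#8 t=22s (window 1): ALLOW

Allowed counts by window: 3 3

Answer: 3 3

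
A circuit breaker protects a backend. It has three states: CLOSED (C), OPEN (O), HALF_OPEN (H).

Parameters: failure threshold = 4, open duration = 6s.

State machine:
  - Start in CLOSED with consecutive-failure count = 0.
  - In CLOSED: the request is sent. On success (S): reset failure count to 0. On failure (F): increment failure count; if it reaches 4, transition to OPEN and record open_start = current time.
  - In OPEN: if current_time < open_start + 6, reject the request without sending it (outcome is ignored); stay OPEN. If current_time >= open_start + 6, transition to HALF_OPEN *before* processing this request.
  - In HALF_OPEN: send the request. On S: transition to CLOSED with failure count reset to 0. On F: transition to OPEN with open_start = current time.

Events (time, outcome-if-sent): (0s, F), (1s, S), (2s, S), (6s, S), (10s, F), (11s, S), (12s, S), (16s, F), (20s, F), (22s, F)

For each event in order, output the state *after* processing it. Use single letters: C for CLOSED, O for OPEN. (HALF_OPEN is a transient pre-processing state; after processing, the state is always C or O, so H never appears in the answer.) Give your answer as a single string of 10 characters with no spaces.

Answer: CCCCCCCCCC

Derivation:
State after each event:
  event#1 t=0s outcome=F: state=CLOSED
  event#2 t=1s outcome=S: state=CLOSED
  event#3 t=2s outcome=S: state=CLOSED
  event#4 t=6s outcome=S: state=CLOSED
  event#5 t=10s outcome=F: state=CLOSED
  event#6 t=11s outcome=S: state=CLOSED
  event#7 t=12s outcome=S: state=CLOSED
  event#8 t=16s outcome=F: state=CLOSED
  event#9 t=20s outcome=F: state=CLOSED
  event#10 t=22s outcome=F: state=CLOSED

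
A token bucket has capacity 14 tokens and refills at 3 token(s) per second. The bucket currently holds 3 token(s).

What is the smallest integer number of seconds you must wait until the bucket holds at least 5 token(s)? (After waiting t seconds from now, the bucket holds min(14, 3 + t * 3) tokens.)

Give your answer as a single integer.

Need 3 + t * 3 >= 5, so t >= 2/3.
Smallest integer t = ceil(2/3) = 1.

Answer: 1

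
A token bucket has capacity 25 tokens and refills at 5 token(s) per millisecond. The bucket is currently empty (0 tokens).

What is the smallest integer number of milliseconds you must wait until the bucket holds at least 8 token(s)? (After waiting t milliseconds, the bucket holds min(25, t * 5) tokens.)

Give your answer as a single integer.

Need t * 5 >= 8, so t >= 8/5.
Smallest integer t = ceil(8/5) = 2.

Answer: 2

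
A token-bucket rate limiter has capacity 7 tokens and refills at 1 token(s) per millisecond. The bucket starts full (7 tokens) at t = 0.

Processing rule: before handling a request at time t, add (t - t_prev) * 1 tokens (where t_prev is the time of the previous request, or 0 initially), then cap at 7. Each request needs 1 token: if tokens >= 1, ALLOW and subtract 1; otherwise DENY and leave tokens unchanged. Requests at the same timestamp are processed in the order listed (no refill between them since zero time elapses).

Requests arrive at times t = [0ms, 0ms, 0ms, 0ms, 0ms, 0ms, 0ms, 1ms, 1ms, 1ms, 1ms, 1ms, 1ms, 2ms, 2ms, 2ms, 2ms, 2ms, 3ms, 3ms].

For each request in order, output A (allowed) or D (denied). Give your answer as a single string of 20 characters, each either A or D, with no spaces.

Answer: AAAAAAAADDDDDADDDDAD

Derivation:
Simulating step by step:
  req#1 t=0ms: ALLOW
  req#2 t=0ms: ALLOW
  req#3 t=0ms: ALLOW
  req#4 t=0ms: ALLOW
  req#5 t=0ms: ALLOW
  req#6 t=0ms: ALLOW
  req#7 t=0ms: ALLOW
  req#8 t=1ms: ALLOW
  req#9 t=1ms: DENY
  req#10 t=1ms: DENY
  req#11 t=1ms: DENY
  req#12 t=1ms: DENY
  req#13 t=1ms: DENY
  req#14 t=2ms: ALLOW
  req#15 t=2ms: DENY
  req#16 t=2ms: DENY
  req#17 t=2ms: DENY
  req#18 t=2ms: DENY
  req#19 t=3ms: ALLOW
  req#20 t=3ms: DENY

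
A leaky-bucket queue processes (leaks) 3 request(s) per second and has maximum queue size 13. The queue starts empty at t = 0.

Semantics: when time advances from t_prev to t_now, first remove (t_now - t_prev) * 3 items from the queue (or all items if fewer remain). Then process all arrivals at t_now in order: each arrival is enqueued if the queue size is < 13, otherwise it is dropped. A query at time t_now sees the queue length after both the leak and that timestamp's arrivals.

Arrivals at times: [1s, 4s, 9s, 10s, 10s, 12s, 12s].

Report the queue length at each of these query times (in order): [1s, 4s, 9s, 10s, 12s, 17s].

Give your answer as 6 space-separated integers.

Queue lengths at query times:
  query t=1s: backlog = 1
  query t=4s: backlog = 1
  query t=9s: backlog = 1
  query t=10s: backlog = 2
  query t=12s: backlog = 2
  query t=17s: backlog = 0

Answer: 1 1 1 2 2 0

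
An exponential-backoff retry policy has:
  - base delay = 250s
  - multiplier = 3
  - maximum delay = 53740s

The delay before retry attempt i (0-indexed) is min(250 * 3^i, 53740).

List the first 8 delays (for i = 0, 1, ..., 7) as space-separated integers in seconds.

Answer: 250 750 2250 6750 20250 53740 53740 53740

Derivation:
Computing each delay:
  i=0: min(250*3^0, 53740) = 250
  i=1: min(250*3^1, 53740) = 750
  i=2: min(250*3^2, 53740) = 2250
  i=3: min(250*3^3, 53740) = 6750
  i=4: min(250*3^4, 53740) = 20250
  i=5: min(250*3^5, 53740) = 53740
  i=6: min(250*3^6, 53740) = 53740
  i=7: min(250*3^7, 53740) = 53740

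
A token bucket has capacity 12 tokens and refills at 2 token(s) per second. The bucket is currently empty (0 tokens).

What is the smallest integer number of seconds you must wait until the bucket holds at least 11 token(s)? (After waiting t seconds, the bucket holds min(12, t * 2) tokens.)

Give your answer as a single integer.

Answer: 6

Derivation:
Need t * 2 >= 11, so t >= 11/2.
Smallest integer t = ceil(11/2) = 6.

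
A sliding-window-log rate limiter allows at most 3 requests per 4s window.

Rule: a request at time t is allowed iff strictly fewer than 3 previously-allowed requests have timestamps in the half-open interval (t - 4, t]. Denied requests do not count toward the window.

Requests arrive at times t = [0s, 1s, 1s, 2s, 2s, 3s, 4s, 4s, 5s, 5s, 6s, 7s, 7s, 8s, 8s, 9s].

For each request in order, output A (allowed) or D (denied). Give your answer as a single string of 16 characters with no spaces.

Tracking allowed requests in the window:
  req#1 t=0s: ALLOW
  req#2 t=1s: ALLOW
  req#3 t=1s: ALLOW
  req#4 t=2s: DENY
  req#5 t=2s: DENY
  req#6 t=3s: DENY
  req#7 t=4s: ALLOW
  req#8 t=4s: DENY
  req#9 t=5s: ALLOW
  req#10 t=5s: ALLOW
  req#11 t=6s: DENY
  req#12 t=7s: DENY
  req#13 t=7s: DENY
  req#14 t=8s: ALLOW
  req#15 t=8s: DENY
  req#16 t=9s: ALLOW

Answer: AAADDDADAADDDADA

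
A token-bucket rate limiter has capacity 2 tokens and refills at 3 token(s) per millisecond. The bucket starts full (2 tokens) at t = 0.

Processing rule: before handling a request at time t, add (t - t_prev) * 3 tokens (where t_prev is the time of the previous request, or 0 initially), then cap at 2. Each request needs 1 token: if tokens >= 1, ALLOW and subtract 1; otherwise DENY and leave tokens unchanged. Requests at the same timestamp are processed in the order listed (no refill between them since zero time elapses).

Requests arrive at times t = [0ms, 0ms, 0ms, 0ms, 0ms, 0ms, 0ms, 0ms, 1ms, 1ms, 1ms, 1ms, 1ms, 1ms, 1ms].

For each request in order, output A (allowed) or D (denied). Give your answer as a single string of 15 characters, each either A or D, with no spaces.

Answer: AADDDDDDAADDDDD

Derivation:
Simulating step by step:
  req#1 t=0ms: ALLOW
  req#2 t=0ms: ALLOW
  req#3 t=0ms: DENY
  req#4 t=0ms: DENY
  req#5 t=0ms: DENY
  req#6 t=0ms: DENY
  req#7 t=0ms: DENY
  req#8 t=0ms: DENY
  req#9 t=1ms: ALLOW
  req#10 t=1ms: ALLOW
  req#11 t=1ms: DENY
  req#12 t=1ms: DENY
  req#13 t=1ms: DENY
  req#14 t=1ms: DENY
  req#15 t=1ms: DENY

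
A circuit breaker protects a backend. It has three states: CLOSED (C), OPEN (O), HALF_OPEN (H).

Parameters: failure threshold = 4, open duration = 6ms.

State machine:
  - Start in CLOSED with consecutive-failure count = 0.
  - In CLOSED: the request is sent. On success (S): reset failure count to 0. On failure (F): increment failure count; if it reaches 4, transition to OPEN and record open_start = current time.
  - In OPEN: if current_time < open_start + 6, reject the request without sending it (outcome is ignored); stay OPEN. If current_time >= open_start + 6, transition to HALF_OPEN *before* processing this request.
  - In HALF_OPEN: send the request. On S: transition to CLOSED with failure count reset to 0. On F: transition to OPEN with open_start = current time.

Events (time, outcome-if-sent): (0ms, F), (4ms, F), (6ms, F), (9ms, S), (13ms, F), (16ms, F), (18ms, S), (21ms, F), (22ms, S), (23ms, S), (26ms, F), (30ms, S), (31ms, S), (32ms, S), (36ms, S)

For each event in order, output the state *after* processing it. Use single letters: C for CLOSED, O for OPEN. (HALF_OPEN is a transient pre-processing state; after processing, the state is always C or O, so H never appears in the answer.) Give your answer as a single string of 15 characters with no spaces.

Answer: CCCCCCCCCCCCCCC

Derivation:
State after each event:
  event#1 t=0ms outcome=F: state=CLOSED
  event#2 t=4ms outcome=F: state=CLOSED
  event#3 t=6ms outcome=F: state=CLOSED
  event#4 t=9ms outcome=S: state=CLOSED
  event#5 t=13ms outcome=F: state=CLOSED
  event#6 t=16ms outcome=F: state=CLOSED
  event#7 t=18ms outcome=S: state=CLOSED
  event#8 t=21ms outcome=F: state=CLOSED
  event#9 t=22ms outcome=S: state=CLOSED
  event#10 t=23ms outcome=S: state=CLOSED
  event#11 t=26ms outcome=F: state=CLOSED
  event#12 t=30ms outcome=S: state=CLOSED
  event#13 t=31ms outcome=S: state=CLOSED
  event#14 t=32ms outcome=S: state=CLOSED
  event#15 t=36ms outcome=S: state=CLOSED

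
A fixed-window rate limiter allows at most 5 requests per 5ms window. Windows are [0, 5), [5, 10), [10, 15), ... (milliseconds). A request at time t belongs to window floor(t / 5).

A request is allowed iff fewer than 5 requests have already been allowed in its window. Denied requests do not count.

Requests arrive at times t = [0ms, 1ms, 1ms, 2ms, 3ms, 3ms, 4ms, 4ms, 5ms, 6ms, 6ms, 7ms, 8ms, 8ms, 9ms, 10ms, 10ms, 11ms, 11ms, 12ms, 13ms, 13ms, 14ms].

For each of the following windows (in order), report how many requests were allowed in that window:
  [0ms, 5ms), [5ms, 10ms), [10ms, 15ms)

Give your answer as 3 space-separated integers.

Processing requests:
  req#1 t=0ms (window 0): ALLOW
  req#2 t=1ms (window 0): ALLOW
  req#3 t=1ms (window 0): ALLOW
  req#4 t=2ms (window 0): ALLOW
  req#5 t=3ms (window 0): ALLOW
  req#6 t=3ms (window 0): DENY
  req#7 t=4ms (window 0): DENY
  req#8 t=4ms (window 0): DENY
  req#9 t=5ms (window 1): ALLOW
  req#10 t=6ms (window 1): ALLOW
  req#11 t=6ms (window 1): ALLOW
  req#12 t=7ms (window 1): ALLOW
  req#13 t=8ms (window 1): ALLOW
  req#14 t=8ms (window 1): DENY
  req#15 t=9ms (window 1): DENY
  req#16 t=10ms (window 2): ALLOW
  req#17 t=10ms (window 2): ALLOW
  req#18 t=11ms (window 2): ALLOW
  req#19 t=11ms (window 2): ALLOW
  req#20 t=12ms (window 2): ALLOW
  req#21 t=13ms (window 2): DENY
  req#22 t=13ms (window 2): DENY
  req#23 t=14ms (window 2): DENY

Allowed counts by window: 5 5 5

Answer: 5 5 5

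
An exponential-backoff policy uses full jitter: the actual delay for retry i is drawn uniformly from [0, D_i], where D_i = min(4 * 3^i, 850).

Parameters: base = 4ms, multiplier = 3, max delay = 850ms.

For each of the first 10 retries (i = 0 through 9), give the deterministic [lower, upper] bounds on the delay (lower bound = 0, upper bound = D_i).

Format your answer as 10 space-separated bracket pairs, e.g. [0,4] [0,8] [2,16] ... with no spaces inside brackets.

Computing bounds per retry:
  i=0: D_i=min(4*3^0,850)=4, bounds=[0,4]
  i=1: D_i=min(4*3^1,850)=12, bounds=[0,12]
  i=2: D_i=min(4*3^2,850)=36, bounds=[0,36]
  i=3: D_i=min(4*3^3,850)=108, bounds=[0,108]
  i=4: D_i=min(4*3^4,850)=324, bounds=[0,324]
  i=5: D_i=min(4*3^5,850)=850, bounds=[0,850]
  i=6: D_i=min(4*3^6,850)=850, bounds=[0,850]
  i=7: D_i=min(4*3^7,850)=850, bounds=[0,850]
  i=8: D_i=min(4*3^8,850)=850, bounds=[0,850]
  i=9: D_i=min(4*3^9,850)=850, bounds=[0,850]

Answer: [0,4] [0,12] [0,36] [0,108] [0,324] [0,850] [0,850] [0,850] [0,850] [0,850]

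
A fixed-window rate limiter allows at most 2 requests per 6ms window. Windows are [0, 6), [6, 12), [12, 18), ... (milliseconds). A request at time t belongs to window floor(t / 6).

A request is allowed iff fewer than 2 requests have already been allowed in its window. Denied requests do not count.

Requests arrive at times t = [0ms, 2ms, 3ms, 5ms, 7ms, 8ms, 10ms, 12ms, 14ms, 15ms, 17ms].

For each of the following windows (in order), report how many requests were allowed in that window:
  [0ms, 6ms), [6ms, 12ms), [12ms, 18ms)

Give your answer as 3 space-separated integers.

Processing requests:
  req#1 t=0ms (window 0): ALLOW
  req#2 t=2ms (window 0): ALLOW
  req#3 t=3ms (window 0): DENY
  req#4 t=5ms (window 0): DENY
  req#5 t=7ms (window 1): ALLOW
  req#6 t=8ms (window 1): ALLOW
  req#7 t=10ms (window 1): DENY
  req#8 t=12ms (window 2): ALLOW
  req#9 t=14ms (window 2): ALLOW
  req#10 t=15ms (window 2): DENY
  req#11 t=17ms (window 2): DENY

Allowed counts by window: 2 2 2

Answer: 2 2 2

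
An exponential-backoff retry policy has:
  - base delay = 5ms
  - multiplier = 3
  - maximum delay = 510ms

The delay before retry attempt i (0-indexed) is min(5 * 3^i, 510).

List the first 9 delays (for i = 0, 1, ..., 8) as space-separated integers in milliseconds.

Answer: 5 15 45 135 405 510 510 510 510

Derivation:
Computing each delay:
  i=0: min(5*3^0, 510) = 5
  i=1: min(5*3^1, 510) = 15
  i=2: min(5*3^2, 510) = 45
  i=3: min(5*3^3, 510) = 135
  i=4: min(5*3^4, 510) = 405
  i=5: min(5*3^5, 510) = 510
  i=6: min(5*3^6, 510) = 510
  i=7: min(5*3^7, 510) = 510
  i=8: min(5*3^8, 510) = 510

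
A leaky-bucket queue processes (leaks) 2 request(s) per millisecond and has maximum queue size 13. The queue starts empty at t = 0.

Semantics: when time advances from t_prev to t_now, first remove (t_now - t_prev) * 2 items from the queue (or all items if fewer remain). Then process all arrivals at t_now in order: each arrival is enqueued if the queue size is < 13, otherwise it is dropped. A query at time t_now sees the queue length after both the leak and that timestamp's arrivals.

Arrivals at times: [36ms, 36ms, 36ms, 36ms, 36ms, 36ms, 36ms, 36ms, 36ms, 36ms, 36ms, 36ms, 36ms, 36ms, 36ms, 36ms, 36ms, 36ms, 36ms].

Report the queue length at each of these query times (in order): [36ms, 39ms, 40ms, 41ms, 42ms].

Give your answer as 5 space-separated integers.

Queue lengths at query times:
  query t=36ms: backlog = 13
  query t=39ms: backlog = 7
  query t=40ms: backlog = 5
  query t=41ms: backlog = 3
  query t=42ms: backlog = 1

Answer: 13 7 5 3 1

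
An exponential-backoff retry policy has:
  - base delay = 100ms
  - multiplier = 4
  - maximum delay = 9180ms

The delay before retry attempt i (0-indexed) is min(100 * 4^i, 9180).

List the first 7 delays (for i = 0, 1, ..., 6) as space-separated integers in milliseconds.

Computing each delay:
  i=0: min(100*4^0, 9180) = 100
  i=1: min(100*4^1, 9180) = 400
  i=2: min(100*4^2, 9180) = 1600
  i=3: min(100*4^3, 9180) = 6400
  i=4: min(100*4^4, 9180) = 9180
  i=5: min(100*4^5, 9180) = 9180
  i=6: min(100*4^6, 9180) = 9180

Answer: 100 400 1600 6400 9180 9180 9180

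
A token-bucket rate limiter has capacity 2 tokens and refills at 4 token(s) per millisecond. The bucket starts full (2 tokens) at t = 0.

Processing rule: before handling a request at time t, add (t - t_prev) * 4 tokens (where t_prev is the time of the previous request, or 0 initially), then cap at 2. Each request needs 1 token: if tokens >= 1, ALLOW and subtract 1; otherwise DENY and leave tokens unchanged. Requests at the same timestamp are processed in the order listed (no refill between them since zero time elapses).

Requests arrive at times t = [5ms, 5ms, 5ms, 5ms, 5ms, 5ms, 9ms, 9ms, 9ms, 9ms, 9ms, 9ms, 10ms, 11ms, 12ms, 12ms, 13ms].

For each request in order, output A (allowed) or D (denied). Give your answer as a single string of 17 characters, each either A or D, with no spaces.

Answer: AADDDDAADDDDAAAAA

Derivation:
Simulating step by step:
  req#1 t=5ms: ALLOW
  req#2 t=5ms: ALLOW
  req#3 t=5ms: DENY
  req#4 t=5ms: DENY
  req#5 t=5ms: DENY
  req#6 t=5ms: DENY
  req#7 t=9ms: ALLOW
  req#8 t=9ms: ALLOW
  req#9 t=9ms: DENY
  req#10 t=9ms: DENY
  req#11 t=9ms: DENY
  req#12 t=9ms: DENY
  req#13 t=10ms: ALLOW
  req#14 t=11ms: ALLOW
  req#15 t=12ms: ALLOW
  req#16 t=12ms: ALLOW
  req#17 t=13ms: ALLOW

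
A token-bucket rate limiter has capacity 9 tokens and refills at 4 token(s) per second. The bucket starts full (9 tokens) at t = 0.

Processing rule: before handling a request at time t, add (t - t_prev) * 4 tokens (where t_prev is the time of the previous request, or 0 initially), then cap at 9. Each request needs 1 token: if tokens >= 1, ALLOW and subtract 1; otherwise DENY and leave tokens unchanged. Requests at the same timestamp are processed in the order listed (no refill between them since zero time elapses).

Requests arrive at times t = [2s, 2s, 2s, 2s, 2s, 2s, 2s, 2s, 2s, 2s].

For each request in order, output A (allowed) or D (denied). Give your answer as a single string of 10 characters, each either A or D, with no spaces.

Answer: AAAAAAAAAD

Derivation:
Simulating step by step:
  req#1 t=2s: ALLOW
  req#2 t=2s: ALLOW
  req#3 t=2s: ALLOW
  req#4 t=2s: ALLOW
  req#5 t=2s: ALLOW
  req#6 t=2s: ALLOW
  req#7 t=2s: ALLOW
  req#8 t=2s: ALLOW
  req#9 t=2s: ALLOW
  req#10 t=2s: DENY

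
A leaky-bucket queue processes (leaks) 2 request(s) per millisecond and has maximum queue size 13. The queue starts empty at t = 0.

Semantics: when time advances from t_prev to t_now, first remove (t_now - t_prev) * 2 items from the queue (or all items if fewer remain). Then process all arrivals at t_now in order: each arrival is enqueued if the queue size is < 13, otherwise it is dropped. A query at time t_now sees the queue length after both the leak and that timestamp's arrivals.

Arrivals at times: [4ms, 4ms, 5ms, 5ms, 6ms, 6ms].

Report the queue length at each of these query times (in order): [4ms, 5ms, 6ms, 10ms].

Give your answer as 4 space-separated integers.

Answer: 2 2 2 0

Derivation:
Queue lengths at query times:
  query t=4ms: backlog = 2
  query t=5ms: backlog = 2
  query t=6ms: backlog = 2
  query t=10ms: backlog = 0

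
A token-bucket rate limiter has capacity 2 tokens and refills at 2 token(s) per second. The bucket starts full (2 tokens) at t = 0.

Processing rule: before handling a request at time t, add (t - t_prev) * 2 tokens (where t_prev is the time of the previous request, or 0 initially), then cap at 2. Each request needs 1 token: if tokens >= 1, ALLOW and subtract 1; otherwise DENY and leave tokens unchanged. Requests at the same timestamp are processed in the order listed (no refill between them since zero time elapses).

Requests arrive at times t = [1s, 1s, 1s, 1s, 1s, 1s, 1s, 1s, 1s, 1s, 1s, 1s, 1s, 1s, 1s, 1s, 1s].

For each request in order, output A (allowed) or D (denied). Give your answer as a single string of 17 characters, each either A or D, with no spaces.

Simulating step by step:
  req#1 t=1s: ALLOW
  req#2 t=1s: ALLOW
  req#3 t=1s: DENY
  req#4 t=1s: DENY
  req#5 t=1s: DENY
  req#6 t=1s: DENY
  req#7 t=1s: DENY
  req#8 t=1s: DENY
  req#9 t=1s: DENY
  req#10 t=1s: DENY
  req#11 t=1s: DENY
  req#12 t=1s: DENY
  req#13 t=1s: DENY
  req#14 t=1s: DENY
  req#15 t=1s: DENY
  req#16 t=1s: DENY
  req#17 t=1s: DENY

Answer: AADDDDDDDDDDDDDDD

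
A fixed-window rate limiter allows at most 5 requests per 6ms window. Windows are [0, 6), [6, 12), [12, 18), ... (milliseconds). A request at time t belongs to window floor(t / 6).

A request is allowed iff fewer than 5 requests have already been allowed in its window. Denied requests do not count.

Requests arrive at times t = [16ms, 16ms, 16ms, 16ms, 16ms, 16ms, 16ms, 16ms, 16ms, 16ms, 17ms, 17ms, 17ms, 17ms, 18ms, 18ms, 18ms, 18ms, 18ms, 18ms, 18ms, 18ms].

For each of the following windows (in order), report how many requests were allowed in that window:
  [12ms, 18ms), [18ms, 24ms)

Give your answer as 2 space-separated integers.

Processing requests:
  req#1 t=16ms (window 2): ALLOW
  req#2 t=16ms (window 2): ALLOW
  req#3 t=16ms (window 2): ALLOW
  req#4 t=16ms (window 2): ALLOW
  req#5 t=16ms (window 2): ALLOW
  req#6 t=16ms (window 2): DENY
  req#7 t=16ms (window 2): DENY
  req#8 t=16ms (window 2): DENY
  req#9 t=16ms (window 2): DENY
  req#10 t=16ms (window 2): DENY
  req#11 t=17ms (window 2): DENY
  req#12 t=17ms (window 2): DENY
  req#13 t=17ms (window 2): DENY
  req#14 t=17ms (window 2): DENY
  req#15 t=18ms (window 3): ALLOW
  req#16 t=18ms (window 3): ALLOW
  req#17 t=18ms (window 3): ALLOW
  req#18 t=18ms (window 3): ALLOW
  req#19 t=18ms (window 3): ALLOW
  req#20 t=18ms (window 3): DENY
  req#21 t=18ms (window 3): DENY
  req#22 t=18ms (window 3): DENY

Allowed counts by window: 5 5

Answer: 5 5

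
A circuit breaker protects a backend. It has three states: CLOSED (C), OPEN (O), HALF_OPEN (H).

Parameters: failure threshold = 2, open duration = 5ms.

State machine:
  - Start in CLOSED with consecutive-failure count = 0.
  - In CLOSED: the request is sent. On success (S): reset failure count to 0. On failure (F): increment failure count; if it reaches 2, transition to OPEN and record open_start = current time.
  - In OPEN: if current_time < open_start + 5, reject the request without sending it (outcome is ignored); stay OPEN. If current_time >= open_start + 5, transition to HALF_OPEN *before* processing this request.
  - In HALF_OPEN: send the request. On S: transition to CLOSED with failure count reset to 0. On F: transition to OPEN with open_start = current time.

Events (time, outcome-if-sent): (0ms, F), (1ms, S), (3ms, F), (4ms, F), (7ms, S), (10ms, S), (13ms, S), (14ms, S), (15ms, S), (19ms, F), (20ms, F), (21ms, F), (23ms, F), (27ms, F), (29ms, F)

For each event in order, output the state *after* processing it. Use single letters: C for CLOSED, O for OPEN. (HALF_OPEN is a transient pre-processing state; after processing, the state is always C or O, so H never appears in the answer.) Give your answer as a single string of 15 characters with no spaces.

State after each event:
  event#1 t=0ms outcome=F: state=CLOSED
  event#2 t=1ms outcome=S: state=CLOSED
  event#3 t=3ms outcome=F: state=CLOSED
  event#4 t=4ms outcome=F: state=OPEN
  event#5 t=7ms outcome=S: state=OPEN
  event#6 t=10ms outcome=S: state=CLOSED
  event#7 t=13ms outcome=S: state=CLOSED
  event#8 t=14ms outcome=S: state=CLOSED
  event#9 t=15ms outcome=S: state=CLOSED
  event#10 t=19ms outcome=F: state=CLOSED
  event#11 t=20ms outcome=F: state=OPEN
  event#12 t=21ms outcome=F: state=OPEN
  event#13 t=23ms outcome=F: state=OPEN
  event#14 t=27ms outcome=F: state=OPEN
  event#15 t=29ms outcome=F: state=OPEN

Answer: CCCOOCCCCCOOOOO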